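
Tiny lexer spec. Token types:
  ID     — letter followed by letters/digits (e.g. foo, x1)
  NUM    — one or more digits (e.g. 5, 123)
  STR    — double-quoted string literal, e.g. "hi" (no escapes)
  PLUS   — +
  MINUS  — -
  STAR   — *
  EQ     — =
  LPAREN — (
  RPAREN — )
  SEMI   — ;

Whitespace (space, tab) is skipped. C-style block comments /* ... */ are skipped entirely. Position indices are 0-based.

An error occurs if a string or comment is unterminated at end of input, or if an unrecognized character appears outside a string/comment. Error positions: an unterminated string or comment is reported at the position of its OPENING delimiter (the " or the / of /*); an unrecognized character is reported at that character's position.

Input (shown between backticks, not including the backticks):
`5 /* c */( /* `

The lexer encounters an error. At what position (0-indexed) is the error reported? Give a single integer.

Answer: 11

Derivation:
pos=0: emit NUM '5' (now at pos=1)
pos=2: enter COMMENT mode (saw '/*')
exit COMMENT mode (now at pos=9)
pos=9: emit LPAREN '('
pos=11: enter COMMENT mode (saw '/*')
pos=11: ERROR — unterminated comment (reached EOF)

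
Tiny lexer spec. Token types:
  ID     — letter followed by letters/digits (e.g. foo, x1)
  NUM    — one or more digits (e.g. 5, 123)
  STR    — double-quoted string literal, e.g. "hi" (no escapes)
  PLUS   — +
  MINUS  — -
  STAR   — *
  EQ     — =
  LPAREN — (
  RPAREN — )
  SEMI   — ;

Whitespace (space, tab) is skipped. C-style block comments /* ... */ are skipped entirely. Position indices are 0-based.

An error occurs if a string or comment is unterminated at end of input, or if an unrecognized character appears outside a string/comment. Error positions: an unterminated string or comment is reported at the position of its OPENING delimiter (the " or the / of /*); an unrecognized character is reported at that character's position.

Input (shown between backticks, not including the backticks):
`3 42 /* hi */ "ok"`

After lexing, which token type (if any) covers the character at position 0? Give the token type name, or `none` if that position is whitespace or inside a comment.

Answer: NUM

Derivation:
pos=0: emit NUM '3' (now at pos=1)
pos=2: emit NUM '42' (now at pos=4)
pos=5: enter COMMENT mode (saw '/*')
exit COMMENT mode (now at pos=13)
pos=14: enter STRING mode
pos=14: emit STR "ok" (now at pos=18)
DONE. 3 tokens: [NUM, NUM, STR]
Position 0: char is '3' -> NUM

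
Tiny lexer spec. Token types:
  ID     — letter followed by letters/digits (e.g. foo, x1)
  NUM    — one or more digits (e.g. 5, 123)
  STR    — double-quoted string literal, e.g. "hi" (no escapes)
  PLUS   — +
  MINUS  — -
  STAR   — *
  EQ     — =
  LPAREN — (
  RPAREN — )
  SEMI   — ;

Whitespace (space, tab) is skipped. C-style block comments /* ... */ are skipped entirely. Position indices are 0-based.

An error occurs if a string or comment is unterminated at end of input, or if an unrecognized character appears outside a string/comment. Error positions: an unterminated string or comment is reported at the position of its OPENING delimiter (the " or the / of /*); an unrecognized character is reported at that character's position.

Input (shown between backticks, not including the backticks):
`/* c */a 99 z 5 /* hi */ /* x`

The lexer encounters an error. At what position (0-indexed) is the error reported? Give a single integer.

Answer: 25

Derivation:
pos=0: enter COMMENT mode (saw '/*')
exit COMMENT mode (now at pos=7)
pos=7: emit ID 'a' (now at pos=8)
pos=9: emit NUM '99' (now at pos=11)
pos=12: emit ID 'z' (now at pos=13)
pos=14: emit NUM '5' (now at pos=15)
pos=16: enter COMMENT mode (saw '/*')
exit COMMENT mode (now at pos=24)
pos=25: enter COMMENT mode (saw '/*')
pos=25: ERROR — unterminated comment (reached EOF)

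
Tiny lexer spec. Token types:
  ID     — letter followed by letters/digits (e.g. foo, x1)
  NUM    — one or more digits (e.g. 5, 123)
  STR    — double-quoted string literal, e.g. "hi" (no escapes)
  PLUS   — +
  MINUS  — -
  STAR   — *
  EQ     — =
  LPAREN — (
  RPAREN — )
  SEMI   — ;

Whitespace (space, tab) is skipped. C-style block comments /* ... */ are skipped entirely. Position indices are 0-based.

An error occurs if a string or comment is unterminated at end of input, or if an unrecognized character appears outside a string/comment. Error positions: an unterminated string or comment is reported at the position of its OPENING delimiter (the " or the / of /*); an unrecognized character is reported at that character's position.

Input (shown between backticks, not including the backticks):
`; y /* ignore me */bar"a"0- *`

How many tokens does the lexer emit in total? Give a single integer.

Answer: 7

Derivation:
pos=0: emit SEMI ';'
pos=2: emit ID 'y' (now at pos=3)
pos=4: enter COMMENT mode (saw '/*')
exit COMMENT mode (now at pos=19)
pos=19: emit ID 'bar' (now at pos=22)
pos=22: enter STRING mode
pos=22: emit STR "a" (now at pos=25)
pos=25: emit NUM '0' (now at pos=26)
pos=26: emit MINUS '-'
pos=28: emit STAR '*'
DONE. 7 tokens: [SEMI, ID, ID, STR, NUM, MINUS, STAR]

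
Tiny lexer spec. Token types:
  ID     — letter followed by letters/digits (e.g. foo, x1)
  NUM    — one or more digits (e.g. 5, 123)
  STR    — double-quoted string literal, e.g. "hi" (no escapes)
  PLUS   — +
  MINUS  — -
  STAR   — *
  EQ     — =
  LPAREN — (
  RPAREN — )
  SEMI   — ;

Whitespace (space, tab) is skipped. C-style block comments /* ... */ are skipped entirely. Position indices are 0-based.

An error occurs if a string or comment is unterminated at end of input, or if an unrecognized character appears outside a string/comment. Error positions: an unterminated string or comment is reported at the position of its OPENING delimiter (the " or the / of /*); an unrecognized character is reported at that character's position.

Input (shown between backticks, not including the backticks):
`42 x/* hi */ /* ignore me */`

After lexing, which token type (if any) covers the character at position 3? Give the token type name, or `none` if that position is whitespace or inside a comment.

Answer: ID

Derivation:
pos=0: emit NUM '42' (now at pos=2)
pos=3: emit ID 'x' (now at pos=4)
pos=4: enter COMMENT mode (saw '/*')
exit COMMENT mode (now at pos=12)
pos=13: enter COMMENT mode (saw '/*')
exit COMMENT mode (now at pos=28)
DONE. 2 tokens: [NUM, ID]
Position 3: char is 'x' -> ID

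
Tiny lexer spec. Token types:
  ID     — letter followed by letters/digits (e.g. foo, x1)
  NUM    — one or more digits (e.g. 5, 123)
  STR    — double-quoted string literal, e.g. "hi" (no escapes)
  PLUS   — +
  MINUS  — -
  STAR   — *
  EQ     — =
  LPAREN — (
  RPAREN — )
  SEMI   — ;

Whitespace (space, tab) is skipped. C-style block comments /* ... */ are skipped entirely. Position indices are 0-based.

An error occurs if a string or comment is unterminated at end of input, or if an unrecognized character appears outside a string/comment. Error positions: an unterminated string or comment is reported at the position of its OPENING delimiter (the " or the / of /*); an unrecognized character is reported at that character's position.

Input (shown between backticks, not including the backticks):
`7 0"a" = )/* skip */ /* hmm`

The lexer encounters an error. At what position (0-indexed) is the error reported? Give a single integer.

pos=0: emit NUM '7' (now at pos=1)
pos=2: emit NUM '0' (now at pos=3)
pos=3: enter STRING mode
pos=3: emit STR "a" (now at pos=6)
pos=7: emit EQ '='
pos=9: emit RPAREN ')'
pos=10: enter COMMENT mode (saw '/*')
exit COMMENT mode (now at pos=20)
pos=21: enter COMMENT mode (saw '/*')
pos=21: ERROR — unterminated comment (reached EOF)

Answer: 21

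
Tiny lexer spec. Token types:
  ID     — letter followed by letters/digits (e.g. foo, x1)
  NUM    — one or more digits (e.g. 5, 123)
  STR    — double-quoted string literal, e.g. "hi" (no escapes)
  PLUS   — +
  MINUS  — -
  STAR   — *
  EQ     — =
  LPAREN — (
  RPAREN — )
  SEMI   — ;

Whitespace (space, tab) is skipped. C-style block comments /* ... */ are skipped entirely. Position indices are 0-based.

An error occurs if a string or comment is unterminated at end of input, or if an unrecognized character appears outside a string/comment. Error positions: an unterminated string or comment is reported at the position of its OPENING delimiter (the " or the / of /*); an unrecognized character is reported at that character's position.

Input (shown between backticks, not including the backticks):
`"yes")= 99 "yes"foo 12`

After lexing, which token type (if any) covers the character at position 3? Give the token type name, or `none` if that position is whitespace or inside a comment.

pos=0: enter STRING mode
pos=0: emit STR "yes" (now at pos=5)
pos=5: emit RPAREN ')'
pos=6: emit EQ '='
pos=8: emit NUM '99' (now at pos=10)
pos=11: enter STRING mode
pos=11: emit STR "yes" (now at pos=16)
pos=16: emit ID 'foo' (now at pos=19)
pos=20: emit NUM '12' (now at pos=22)
DONE. 7 tokens: [STR, RPAREN, EQ, NUM, STR, ID, NUM]
Position 3: char is 's' -> STR

Answer: STR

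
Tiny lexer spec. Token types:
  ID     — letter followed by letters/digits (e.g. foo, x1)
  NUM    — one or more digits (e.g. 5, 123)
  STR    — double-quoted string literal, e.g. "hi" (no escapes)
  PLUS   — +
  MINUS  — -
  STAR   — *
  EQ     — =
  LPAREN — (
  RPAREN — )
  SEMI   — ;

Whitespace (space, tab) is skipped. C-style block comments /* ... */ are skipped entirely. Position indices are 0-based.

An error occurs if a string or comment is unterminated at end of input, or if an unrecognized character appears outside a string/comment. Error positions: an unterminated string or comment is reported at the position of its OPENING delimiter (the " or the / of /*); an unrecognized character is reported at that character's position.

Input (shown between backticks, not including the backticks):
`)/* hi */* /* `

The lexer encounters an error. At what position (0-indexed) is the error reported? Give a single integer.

pos=0: emit RPAREN ')'
pos=1: enter COMMENT mode (saw '/*')
exit COMMENT mode (now at pos=9)
pos=9: emit STAR '*'
pos=11: enter COMMENT mode (saw '/*')
pos=11: ERROR — unterminated comment (reached EOF)

Answer: 11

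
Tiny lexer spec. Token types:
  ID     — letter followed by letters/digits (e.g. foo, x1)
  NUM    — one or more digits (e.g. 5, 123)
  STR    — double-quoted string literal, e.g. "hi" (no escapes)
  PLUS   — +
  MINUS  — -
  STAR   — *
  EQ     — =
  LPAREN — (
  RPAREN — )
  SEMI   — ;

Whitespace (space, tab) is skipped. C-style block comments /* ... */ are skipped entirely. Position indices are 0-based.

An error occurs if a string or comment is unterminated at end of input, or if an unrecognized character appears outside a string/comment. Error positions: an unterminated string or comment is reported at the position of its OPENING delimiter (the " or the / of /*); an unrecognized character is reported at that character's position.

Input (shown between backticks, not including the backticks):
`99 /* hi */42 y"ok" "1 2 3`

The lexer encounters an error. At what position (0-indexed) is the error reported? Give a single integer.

pos=0: emit NUM '99' (now at pos=2)
pos=3: enter COMMENT mode (saw '/*')
exit COMMENT mode (now at pos=11)
pos=11: emit NUM '42' (now at pos=13)
pos=14: emit ID 'y' (now at pos=15)
pos=15: enter STRING mode
pos=15: emit STR "ok" (now at pos=19)
pos=20: enter STRING mode
pos=20: ERROR — unterminated string

Answer: 20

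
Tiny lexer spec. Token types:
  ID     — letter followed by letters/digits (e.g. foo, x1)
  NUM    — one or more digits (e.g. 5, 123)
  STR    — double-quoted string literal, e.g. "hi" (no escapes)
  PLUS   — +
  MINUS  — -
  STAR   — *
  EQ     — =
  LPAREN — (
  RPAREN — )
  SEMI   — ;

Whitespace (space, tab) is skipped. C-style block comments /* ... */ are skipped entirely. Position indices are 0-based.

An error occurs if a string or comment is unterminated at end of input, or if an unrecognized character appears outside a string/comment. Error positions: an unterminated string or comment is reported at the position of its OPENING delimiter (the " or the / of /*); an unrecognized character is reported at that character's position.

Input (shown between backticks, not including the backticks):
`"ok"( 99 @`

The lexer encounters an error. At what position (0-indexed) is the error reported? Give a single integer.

Answer: 9

Derivation:
pos=0: enter STRING mode
pos=0: emit STR "ok" (now at pos=4)
pos=4: emit LPAREN '('
pos=6: emit NUM '99' (now at pos=8)
pos=9: ERROR — unrecognized char '@'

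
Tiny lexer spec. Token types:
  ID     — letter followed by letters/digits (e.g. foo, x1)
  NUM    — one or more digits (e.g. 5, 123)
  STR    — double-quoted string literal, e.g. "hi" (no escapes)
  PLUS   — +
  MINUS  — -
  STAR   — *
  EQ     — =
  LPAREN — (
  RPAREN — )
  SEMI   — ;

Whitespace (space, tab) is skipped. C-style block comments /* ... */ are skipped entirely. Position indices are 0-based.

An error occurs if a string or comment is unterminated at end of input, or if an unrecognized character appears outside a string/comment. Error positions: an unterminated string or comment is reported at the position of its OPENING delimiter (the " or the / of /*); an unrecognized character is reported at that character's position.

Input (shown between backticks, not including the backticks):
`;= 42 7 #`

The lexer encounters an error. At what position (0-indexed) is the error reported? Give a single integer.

pos=0: emit SEMI ';'
pos=1: emit EQ '='
pos=3: emit NUM '42' (now at pos=5)
pos=6: emit NUM '7' (now at pos=7)
pos=8: ERROR — unrecognized char '#'

Answer: 8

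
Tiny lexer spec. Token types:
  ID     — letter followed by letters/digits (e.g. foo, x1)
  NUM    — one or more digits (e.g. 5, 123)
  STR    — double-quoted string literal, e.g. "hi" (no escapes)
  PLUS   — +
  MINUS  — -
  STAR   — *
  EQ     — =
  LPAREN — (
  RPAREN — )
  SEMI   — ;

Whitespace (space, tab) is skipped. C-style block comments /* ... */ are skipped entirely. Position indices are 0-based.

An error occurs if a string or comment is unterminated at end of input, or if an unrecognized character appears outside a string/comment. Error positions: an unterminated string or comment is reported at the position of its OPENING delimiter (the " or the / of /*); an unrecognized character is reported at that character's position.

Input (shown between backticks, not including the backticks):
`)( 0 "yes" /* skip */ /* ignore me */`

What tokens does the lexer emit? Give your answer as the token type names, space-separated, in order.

Answer: RPAREN LPAREN NUM STR

Derivation:
pos=0: emit RPAREN ')'
pos=1: emit LPAREN '('
pos=3: emit NUM '0' (now at pos=4)
pos=5: enter STRING mode
pos=5: emit STR "yes" (now at pos=10)
pos=11: enter COMMENT mode (saw '/*')
exit COMMENT mode (now at pos=21)
pos=22: enter COMMENT mode (saw '/*')
exit COMMENT mode (now at pos=37)
DONE. 4 tokens: [RPAREN, LPAREN, NUM, STR]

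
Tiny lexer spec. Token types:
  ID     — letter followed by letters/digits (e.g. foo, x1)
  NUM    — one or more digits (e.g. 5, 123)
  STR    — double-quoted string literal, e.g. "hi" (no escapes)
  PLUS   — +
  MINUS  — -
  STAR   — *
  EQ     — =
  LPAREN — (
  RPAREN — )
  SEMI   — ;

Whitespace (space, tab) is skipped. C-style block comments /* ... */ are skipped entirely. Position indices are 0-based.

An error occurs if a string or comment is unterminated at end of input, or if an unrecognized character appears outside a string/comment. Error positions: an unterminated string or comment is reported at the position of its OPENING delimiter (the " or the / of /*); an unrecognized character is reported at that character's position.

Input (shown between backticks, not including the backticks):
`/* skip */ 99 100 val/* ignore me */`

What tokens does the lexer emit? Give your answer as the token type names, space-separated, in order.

Answer: NUM NUM ID

Derivation:
pos=0: enter COMMENT mode (saw '/*')
exit COMMENT mode (now at pos=10)
pos=11: emit NUM '99' (now at pos=13)
pos=14: emit NUM '100' (now at pos=17)
pos=18: emit ID 'val' (now at pos=21)
pos=21: enter COMMENT mode (saw '/*')
exit COMMENT mode (now at pos=36)
DONE. 3 tokens: [NUM, NUM, ID]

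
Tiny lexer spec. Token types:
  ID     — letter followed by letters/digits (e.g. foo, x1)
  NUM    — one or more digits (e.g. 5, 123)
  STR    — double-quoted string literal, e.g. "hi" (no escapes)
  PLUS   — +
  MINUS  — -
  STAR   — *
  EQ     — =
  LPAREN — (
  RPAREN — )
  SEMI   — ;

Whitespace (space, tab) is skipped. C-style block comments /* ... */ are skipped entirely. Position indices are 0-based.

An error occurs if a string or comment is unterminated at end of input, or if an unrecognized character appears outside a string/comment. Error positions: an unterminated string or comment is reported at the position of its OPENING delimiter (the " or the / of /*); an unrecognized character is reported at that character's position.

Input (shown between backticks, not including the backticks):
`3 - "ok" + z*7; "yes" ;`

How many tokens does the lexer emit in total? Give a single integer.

pos=0: emit NUM '3' (now at pos=1)
pos=2: emit MINUS '-'
pos=4: enter STRING mode
pos=4: emit STR "ok" (now at pos=8)
pos=9: emit PLUS '+'
pos=11: emit ID 'z' (now at pos=12)
pos=12: emit STAR '*'
pos=13: emit NUM '7' (now at pos=14)
pos=14: emit SEMI ';'
pos=16: enter STRING mode
pos=16: emit STR "yes" (now at pos=21)
pos=22: emit SEMI ';'
DONE. 10 tokens: [NUM, MINUS, STR, PLUS, ID, STAR, NUM, SEMI, STR, SEMI]

Answer: 10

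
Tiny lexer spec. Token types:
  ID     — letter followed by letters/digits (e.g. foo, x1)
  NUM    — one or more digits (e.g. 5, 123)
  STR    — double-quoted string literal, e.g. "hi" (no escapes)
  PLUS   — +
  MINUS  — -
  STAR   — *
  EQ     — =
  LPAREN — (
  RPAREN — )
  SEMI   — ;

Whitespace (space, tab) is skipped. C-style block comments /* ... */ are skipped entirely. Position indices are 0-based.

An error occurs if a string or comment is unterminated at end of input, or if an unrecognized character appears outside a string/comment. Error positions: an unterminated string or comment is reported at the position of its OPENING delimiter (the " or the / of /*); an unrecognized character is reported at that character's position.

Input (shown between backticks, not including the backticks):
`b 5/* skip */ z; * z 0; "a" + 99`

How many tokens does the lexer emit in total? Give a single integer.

Answer: 11

Derivation:
pos=0: emit ID 'b' (now at pos=1)
pos=2: emit NUM '5' (now at pos=3)
pos=3: enter COMMENT mode (saw '/*')
exit COMMENT mode (now at pos=13)
pos=14: emit ID 'z' (now at pos=15)
pos=15: emit SEMI ';'
pos=17: emit STAR '*'
pos=19: emit ID 'z' (now at pos=20)
pos=21: emit NUM '0' (now at pos=22)
pos=22: emit SEMI ';'
pos=24: enter STRING mode
pos=24: emit STR "a" (now at pos=27)
pos=28: emit PLUS '+'
pos=30: emit NUM '99' (now at pos=32)
DONE. 11 tokens: [ID, NUM, ID, SEMI, STAR, ID, NUM, SEMI, STR, PLUS, NUM]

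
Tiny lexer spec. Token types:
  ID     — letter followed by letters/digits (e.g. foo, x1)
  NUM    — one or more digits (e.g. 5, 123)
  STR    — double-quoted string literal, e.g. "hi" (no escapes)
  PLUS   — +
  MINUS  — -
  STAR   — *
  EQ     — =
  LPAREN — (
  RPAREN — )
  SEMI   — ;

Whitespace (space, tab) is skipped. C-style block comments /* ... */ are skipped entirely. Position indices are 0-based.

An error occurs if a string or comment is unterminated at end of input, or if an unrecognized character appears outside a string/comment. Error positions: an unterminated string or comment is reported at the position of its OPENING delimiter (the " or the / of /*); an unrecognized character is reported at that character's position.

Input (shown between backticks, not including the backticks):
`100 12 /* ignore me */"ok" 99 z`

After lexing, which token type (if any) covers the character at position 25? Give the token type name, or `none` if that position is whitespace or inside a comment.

Answer: STR

Derivation:
pos=0: emit NUM '100' (now at pos=3)
pos=4: emit NUM '12' (now at pos=6)
pos=7: enter COMMENT mode (saw '/*')
exit COMMENT mode (now at pos=22)
pos=22: enter STRING mode
pos=22: emit STR "ok" (now at pos=26)
pos=27: emit NUM '99' (now at pos=29)
pos=30: emit ID 'z' (now at pos=31)
DONE. 5 tokens: [NUM, NUM, STR, NUM, ID]
Position 25: char is '"' -> STR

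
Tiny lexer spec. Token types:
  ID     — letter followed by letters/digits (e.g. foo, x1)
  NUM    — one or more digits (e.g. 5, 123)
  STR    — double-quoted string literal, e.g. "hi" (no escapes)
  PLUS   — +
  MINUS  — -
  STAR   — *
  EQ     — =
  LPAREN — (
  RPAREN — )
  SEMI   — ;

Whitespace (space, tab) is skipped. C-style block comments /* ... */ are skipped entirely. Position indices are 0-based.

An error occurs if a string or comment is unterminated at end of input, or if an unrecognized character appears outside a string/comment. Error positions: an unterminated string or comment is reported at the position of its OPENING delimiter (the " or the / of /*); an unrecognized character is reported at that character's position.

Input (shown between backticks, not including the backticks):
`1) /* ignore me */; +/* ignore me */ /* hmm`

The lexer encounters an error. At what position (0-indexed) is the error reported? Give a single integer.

pos=0: emit NUM '1' (now at pos=1)
pos=1: emit RPAREN ')'
pos=3: enter COMMENT mode (saw '/*')
exit COMMENT mode (now at pos=18)
pos=18: emit SEMI ';'
pos=20: emit PLUS '+'
pos=21: enter COMMENT mode (saw '/*')
exit COMMENT mode (now at pos=36)
pos=37: enter COMMENT mode (saw '/*')
pos=37: ERROR — unterminated comment (reached EOF)

Answer: 37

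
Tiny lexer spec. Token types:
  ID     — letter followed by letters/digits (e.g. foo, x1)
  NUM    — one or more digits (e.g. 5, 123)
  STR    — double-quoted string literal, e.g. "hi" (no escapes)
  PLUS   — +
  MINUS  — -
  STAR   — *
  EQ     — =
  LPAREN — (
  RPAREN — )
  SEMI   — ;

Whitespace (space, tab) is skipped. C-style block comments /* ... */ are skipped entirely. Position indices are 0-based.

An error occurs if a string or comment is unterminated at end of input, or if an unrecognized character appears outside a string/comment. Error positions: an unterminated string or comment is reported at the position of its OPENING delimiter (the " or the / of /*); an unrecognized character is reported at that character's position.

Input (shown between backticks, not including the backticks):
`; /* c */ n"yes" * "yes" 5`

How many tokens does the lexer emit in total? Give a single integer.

Answer: 6

Derivation:
pos=0: emit SEMI ';'
pos=2: enter COMMENT mode (saw '/*')
exit COMMENT mode (now at pos=9)
pos=10: emit ID 'n' (now at pos=11)
pos=11: enter STRING mode
pos=11: emit STR "yes" (now at pos=16)
pos=17: emit STAR '*'
pos=19: enter STRING mode
pos=19: emit STR "yes" (now at pos=24)
pos=25: emit NUM '5' (now at pos=26)
DONE. 6 tokens: [SEMI, ID, STR, STAR, STR, NUM]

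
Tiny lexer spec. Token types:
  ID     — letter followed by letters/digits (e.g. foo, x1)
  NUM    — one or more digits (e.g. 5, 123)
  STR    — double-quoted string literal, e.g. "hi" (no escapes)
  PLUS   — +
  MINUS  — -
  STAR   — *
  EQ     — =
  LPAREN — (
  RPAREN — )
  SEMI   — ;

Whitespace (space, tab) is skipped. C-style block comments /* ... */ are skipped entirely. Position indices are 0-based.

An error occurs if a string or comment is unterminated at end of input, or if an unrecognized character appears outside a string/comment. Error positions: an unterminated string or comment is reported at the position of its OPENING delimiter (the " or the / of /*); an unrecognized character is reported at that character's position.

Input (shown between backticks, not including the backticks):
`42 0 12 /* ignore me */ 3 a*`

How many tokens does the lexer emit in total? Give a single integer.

pos=0: emit NUM '42' (now at pos=2)
pos=3: emit NUM '0' (now at pos=4)
pos=5: emit NUM '12' (now at pos=7)
pos=8: enter COMMENT mode (saw '/*')
exit COMMENT mode (now at pos=23)
pos=24: emit NUM '3' (now at pos=25)
pos=26: emit ID 'a' (now at pos=27)
pos=27: emit STAR '*'
DONE. 6 tokens: [NUM, NUM, NUM, NUM, ID, STAR]

Answer: 6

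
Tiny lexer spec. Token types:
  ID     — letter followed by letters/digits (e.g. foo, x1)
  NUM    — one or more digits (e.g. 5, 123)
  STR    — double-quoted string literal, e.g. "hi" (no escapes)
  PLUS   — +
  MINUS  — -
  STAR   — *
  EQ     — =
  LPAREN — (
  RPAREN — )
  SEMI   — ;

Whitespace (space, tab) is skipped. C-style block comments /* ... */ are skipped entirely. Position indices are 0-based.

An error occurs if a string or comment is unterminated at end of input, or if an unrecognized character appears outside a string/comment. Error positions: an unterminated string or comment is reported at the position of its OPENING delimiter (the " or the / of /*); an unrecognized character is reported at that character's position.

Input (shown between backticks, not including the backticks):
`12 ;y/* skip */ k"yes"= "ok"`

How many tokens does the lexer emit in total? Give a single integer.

Answer: 7

Derivation:
pos=0: emit NUM '12' (now at pos=2)
pos=3: emit SEMI ';'
pos=4: emit ID 'y' (now at pos=5)
pos=5: enter COMMENT mode (saw '/*')
exit COMMENT mode (now at pos=15)
pos=16: emit ID 'k' (now at pos=17)
pos=17: enter STRING mode
pos=17: emit STR "yes" (now at pos=22)
pos=22: emit EQ '='
pos=24: enter STRING mode
pos=24: emit STR "ok" (now at pos=28)
DONE. 7 tokens: [NUM, SEMI, ID, ID, STR, EQ, STR]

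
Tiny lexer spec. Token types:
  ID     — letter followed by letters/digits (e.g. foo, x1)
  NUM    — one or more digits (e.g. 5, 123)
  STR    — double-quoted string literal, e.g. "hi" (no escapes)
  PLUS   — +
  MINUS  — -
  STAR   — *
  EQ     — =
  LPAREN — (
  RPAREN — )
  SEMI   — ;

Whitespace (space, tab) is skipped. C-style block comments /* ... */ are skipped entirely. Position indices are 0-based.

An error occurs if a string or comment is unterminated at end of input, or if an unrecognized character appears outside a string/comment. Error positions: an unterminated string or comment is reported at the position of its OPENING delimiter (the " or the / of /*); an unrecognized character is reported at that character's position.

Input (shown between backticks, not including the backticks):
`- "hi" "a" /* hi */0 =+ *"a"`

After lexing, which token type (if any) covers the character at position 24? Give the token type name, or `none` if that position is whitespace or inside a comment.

pos=0: emit MINUS '-'
pos=2: enter STRING mode
pos=2: emit STR "hi" (now at pos=6)
pos=7: enter STRING mode
pos=7: emit STR "a" (now at pos=10)
pos=11: enter COMMENT mode (saw '/*')
exit COMMENT mode (now at pos=19)
pos=19: emit NUM '0' (now at pos=20)
pos=21: emit EQ '='
pos=22: emit PLUS '+'
pos=24: emit STAR '*'
pos=25: enter STRING mode
pos=25: emit STR "a" (now at pos=28)
DONE. 8 tokens: [MINUS, STR, STR, NUM, EQ, PLUS, STAR, STR]
Position 24: char is '*' -> STAR

Answer: STAR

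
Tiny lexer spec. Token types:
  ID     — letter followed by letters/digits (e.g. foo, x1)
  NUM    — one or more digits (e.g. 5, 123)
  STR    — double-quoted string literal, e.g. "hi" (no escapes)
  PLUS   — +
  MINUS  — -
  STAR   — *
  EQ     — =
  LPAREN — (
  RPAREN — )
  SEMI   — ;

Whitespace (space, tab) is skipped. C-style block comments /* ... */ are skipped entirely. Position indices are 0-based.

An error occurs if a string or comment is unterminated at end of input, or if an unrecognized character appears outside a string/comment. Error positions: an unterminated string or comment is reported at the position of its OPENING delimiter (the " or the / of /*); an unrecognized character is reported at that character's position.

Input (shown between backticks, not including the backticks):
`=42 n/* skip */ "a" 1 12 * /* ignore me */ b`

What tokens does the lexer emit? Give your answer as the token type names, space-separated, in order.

pos=0: emit EQ '='
pos=1: emit NUM '42' (now at pos=3)
pos=4: emit ID 'n' (now at pos=5)
pos=5: enter COMMENT mode (saw '/*')
exit COMMENT mode (now at pos=15)
pos=16: enter STRING mode
pos=16: emit STR "a" (now at pos=19)
pos=20: emit NUM '1' (now at pos=21)
pos=22: emit NUM '12' (now at pos=24)
pos=25: emit STAR '*'
pos=27: enter COMMENT mode (saw '/*')
exit COMMENT mode (now at pos=42)
pos=43: emit ID 'b' (now at pos=44)
DONE. 8 tokens: [EQ, NUM, ID, STR, NUM, NUM, STAR, ID]

Answer: EQ NUM ID STR NUM NUM STAR ID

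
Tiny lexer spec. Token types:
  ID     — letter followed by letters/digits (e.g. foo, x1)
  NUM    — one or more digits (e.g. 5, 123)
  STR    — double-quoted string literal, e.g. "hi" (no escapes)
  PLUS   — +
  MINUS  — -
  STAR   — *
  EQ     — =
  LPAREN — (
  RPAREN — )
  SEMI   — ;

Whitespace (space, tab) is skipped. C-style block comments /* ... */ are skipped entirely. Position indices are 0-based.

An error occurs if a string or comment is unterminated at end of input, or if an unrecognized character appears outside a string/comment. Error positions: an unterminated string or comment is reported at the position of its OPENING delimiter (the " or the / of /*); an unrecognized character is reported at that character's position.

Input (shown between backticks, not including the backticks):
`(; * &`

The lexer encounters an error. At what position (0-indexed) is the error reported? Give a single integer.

pos=0: emit LPAREN '('
pos=1: emit SEMI ';'
pos=3: emit STAR '*'
pos=5: ERROR — unrecognized char '&'

Answer: 5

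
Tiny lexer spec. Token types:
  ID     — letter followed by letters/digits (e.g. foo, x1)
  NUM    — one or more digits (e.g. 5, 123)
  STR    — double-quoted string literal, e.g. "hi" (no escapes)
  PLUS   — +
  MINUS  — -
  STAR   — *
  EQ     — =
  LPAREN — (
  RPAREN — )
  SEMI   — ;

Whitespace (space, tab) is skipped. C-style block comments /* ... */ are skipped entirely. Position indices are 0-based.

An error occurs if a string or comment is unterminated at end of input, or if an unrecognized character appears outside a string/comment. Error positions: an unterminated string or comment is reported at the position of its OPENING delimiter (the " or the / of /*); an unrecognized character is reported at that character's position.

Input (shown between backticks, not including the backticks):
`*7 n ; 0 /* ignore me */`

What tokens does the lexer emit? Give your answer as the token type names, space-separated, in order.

Answer: STAR NUM ID SEMI NUM

Derivation:
pos=0: emit STAR '*'
pos=1: emit NUM '7' (now at pos=2)
pos=3: emit ID 'n' (now at pos=4)
pos=5: emit SEMI ';'
pos=7: emit NUM '0' (now at pos=8)
pos=9: enter COMMENT mode (saw '/*')
exit COMMENT mode (now at pos=24)
DONE. 5 tokens: [STAR, NUM, ID, SEMI, NUM]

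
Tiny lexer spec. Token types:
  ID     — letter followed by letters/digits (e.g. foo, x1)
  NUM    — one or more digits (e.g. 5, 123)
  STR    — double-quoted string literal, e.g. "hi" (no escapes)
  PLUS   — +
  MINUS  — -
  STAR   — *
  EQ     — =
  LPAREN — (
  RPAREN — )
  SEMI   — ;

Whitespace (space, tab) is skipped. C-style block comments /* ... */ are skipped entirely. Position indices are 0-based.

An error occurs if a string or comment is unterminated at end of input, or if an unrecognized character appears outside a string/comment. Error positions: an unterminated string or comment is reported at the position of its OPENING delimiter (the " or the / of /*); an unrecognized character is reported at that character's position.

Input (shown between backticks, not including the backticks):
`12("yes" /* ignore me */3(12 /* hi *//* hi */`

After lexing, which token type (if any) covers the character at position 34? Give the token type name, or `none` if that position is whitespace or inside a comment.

Answer: none

Derivation:
pos=0: emit NUM '12' (now at pos=2)
pos=2: emit LPAREN '('
pos=3: enter STRING mode
pos=3: emit STR "yes" (now at pos=8)
pos=9: enter COMMENT mode (saw '/*')
exit COMMENT mode (now at pos=24)
pos=24: emit NUM '3' (now at pos=25)
pos=25: emit LPAREN '('
pos=26: emit NUM '12' (now at pos=28)
pos=29: enter COMMENT mode (saw '/*')
exit COMMENT mode (now at pos=37)
pos=37: enter COMMENT mode (saw '/*')
exit COMMENT mode (now at pos=45)
DONE. 6 tokens: [NUM, LPAREN, STR, NUM, LPAREN, NUM]
Position 34: char is ' ' -> none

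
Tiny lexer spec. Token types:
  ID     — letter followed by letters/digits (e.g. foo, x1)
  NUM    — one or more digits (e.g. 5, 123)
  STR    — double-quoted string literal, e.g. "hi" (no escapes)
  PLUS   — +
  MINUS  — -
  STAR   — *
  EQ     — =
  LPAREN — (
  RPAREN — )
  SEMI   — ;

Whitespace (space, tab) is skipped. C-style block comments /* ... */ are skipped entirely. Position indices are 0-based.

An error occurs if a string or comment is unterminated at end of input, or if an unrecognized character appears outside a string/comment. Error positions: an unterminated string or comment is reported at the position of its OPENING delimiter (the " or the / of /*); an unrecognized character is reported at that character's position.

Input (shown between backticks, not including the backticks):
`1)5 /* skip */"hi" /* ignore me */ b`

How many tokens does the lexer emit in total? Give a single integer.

Answer: 5

Derivation:
pos=0: emit NUM '1' (now at pos=1)
pos=1: emit RPAREN ')'
pos=2: emit NUM '5' (now at pos=3)
pos=4: enter COMMENT mode (saw '/*')
exit COMMENT mode (now at pos=14)
pos=14: enter STRING mode
pos=14: emit STR "hi" (now at pos=18)
pos=19: enter COMMENT mode (saw '/*')
exit COMMENT mode (now at pos=34)
pos=35: emit ID 'b' (now at pos=36)
DONE. 5 tokens: [NUM, RPAREN, NUM, STR, ID]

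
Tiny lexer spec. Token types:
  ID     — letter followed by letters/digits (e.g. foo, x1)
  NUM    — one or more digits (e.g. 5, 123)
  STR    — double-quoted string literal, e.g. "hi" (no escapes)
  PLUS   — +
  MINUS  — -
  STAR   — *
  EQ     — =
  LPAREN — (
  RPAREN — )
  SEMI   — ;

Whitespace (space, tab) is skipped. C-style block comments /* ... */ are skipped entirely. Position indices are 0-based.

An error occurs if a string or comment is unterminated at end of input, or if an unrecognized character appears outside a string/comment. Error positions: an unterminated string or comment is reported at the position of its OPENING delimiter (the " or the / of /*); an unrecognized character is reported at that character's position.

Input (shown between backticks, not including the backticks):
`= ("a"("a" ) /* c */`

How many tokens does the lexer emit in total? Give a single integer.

Answer: 6

Derivation:
pos=0: emit EQ '='
pos=2: emit LPAREN '('
pos=3: enter STRING mode
pos=3: emit STR "a" (now at pos=6)
pos=6: emit LPAREN '('
pos=7: enter STRING mode
pos=7: emit STR "a" (now at pos=10)
pos=11: emit RPAREN ')'
pos=13: enter COMMENT mode (saw '/*')
exit COMMENT mode (now at pos=20)
DONE. 6 tokens: [EQ, LPAREN, STR, LPAREN, STR, RPAREN]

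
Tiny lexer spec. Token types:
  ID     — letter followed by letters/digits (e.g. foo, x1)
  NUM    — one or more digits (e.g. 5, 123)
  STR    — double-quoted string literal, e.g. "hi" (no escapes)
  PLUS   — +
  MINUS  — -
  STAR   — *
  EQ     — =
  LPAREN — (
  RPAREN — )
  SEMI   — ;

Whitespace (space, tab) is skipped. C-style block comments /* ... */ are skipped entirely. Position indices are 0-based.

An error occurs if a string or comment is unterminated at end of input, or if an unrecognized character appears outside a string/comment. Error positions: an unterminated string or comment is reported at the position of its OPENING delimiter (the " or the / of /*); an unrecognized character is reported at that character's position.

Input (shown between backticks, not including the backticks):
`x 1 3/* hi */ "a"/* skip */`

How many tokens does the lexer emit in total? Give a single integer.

Answer: 4

Derivation:
pos=0: emit ID 'x' (now at pos=1)
pos=2: emit NUM '1' (now at pos=3)
pos=4: emit NUM '3' (now at pos=5)
pos=5: enter COMMENT mode (saw '/*')
exit COMMENT mode (now at pos=13)
pos=14: enter STRING mode
pos=14: emit STR "a" (now at pos=17)
pos=17: enter COMMENT mode (saw '/*')
exit COMMENT mode (now at pos=27)
DONE. 4 tokens: [ID, NUM, NUM, STR]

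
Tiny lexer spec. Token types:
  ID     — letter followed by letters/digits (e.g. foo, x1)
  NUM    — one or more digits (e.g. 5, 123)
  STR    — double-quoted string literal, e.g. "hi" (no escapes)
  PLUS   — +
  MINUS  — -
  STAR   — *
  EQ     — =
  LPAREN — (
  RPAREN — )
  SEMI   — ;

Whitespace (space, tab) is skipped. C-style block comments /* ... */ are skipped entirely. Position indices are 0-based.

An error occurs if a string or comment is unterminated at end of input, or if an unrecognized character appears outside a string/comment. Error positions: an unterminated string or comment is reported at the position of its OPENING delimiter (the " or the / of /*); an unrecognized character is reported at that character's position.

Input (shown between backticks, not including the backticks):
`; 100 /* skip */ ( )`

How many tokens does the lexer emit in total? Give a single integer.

pos=0: emit SEMI ';'
pos=2: emit NUM '100' (now at pos=5)
pos=6: enter COMMENT mode (saw '/*')
exit COMMENT mode (now at pos=16)
pos=17: emit LPAREN '('
pos=19: emit RPAREN ')'
DONE. 4 tokens: [SEMI, NUM, LPAREN, RPAREN]

Answer: 4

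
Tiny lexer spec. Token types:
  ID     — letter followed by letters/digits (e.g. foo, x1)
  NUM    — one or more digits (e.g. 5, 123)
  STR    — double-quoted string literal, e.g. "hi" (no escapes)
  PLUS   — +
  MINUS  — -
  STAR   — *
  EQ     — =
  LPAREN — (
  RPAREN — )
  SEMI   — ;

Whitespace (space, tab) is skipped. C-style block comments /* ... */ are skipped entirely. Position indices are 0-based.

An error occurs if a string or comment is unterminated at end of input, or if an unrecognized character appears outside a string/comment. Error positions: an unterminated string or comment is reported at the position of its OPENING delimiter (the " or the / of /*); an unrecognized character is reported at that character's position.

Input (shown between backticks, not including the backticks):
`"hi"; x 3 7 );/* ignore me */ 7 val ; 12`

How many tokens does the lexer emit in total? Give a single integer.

Answer: 11

Derivation:
pos=0: enter STRING mode
pos=0: emit STR "hi" (now at pos=4)
pos=4: emit SEMI ';'
pos=6: emit ID 'x' (now at pos=7)
pos=8: emit NUM '3' (now at pos=9)
pos=10: emit NUM '7' (now at pos=11)
pos=12: emit RPAREN ')'
pos=13: emit SEMI ';'
pos=14: enter COMMENT mode (saw '/*')
exit COMMENT mode (now at pos=29)
pos=30: emit NUM '7' (now at pos=31)
pos=32: emit ID 'val' (now at pos=35)
pos=36: emit SEMI ';'
pos=38: emit NUM '12' (now at pos=40)
DONE. 11 tokens: [STR, SEMI, ID, NUM, NUM, RPAREN, SEMI, NUM, ID, SEMI, NUM]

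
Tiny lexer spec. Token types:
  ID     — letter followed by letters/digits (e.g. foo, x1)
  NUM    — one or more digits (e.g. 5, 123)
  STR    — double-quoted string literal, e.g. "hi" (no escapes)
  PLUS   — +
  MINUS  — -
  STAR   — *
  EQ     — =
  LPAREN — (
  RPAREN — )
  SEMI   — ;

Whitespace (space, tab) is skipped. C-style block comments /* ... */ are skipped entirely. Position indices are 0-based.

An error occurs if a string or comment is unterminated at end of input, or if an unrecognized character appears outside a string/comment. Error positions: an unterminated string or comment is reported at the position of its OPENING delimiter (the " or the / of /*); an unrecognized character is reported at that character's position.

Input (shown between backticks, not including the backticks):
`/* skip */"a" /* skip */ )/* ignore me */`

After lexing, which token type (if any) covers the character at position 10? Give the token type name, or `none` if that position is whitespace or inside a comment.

pos=0: enter COMMENT mode (saw '/*')
exit COMMENT mode (now at pos=10)
pos=10: enter STRING mode
pos=10: emit STR "a" (now at pos=13)
pos=14: enter COMMENT mode (saw '/*')
exit COMMENT mode (now at pos=24)
pos=25: emit RPAREN ')'
pos=26: enter COMMENT mode (saw '/*')
exit COMMENT mode (now at pos=41)
DONE. 2 tokens: [STR, RPAREN]
Position 10: char is '"' -> STR

Answer: STR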